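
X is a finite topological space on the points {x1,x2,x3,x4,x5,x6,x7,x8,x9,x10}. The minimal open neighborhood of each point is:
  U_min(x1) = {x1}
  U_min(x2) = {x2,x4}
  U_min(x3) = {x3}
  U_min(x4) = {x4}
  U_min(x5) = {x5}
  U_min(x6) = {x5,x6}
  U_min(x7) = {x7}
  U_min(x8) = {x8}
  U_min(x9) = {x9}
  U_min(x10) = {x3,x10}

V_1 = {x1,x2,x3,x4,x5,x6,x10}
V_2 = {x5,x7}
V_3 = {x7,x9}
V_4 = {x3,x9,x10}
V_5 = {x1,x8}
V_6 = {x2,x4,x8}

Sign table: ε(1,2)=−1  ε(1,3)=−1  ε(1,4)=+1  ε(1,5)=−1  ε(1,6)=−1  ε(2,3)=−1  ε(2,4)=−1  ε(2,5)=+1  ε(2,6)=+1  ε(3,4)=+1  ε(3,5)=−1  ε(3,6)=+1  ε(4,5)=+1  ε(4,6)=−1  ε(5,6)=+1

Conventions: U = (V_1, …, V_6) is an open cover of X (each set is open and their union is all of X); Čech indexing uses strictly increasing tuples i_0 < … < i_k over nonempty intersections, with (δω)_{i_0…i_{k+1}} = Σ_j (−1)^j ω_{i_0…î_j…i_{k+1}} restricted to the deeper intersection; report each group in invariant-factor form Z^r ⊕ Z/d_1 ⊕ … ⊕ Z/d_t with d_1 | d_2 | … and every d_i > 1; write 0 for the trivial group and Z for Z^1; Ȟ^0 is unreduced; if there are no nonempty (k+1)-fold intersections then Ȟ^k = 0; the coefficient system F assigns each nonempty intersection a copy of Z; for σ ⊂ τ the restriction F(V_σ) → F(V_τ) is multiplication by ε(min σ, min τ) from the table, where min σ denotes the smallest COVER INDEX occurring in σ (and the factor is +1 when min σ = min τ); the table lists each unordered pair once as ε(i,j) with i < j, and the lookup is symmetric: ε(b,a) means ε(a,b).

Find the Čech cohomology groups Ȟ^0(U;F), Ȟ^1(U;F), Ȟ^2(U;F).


nerve of the cover:
  V12={x5} V14={x3,x10} V15={x1} V16={x2,x4} V23={x7} V34={x9} V56={x8}
C dims 6,7; δ0: rk 5, SNF 1^5
Ȟ^0 = (6 − 5) − 0 = 1, so Ȟ^0 ≅ Z
Ȟ^1 = (7 − 0) − 5 = 2, so Ȟ^1 ≅ Z^2
Ȟ^2 = (0 − 0) − 0 = 0, so Ȟ^2 ≅ 0

Ȟ^0 = Z, Ȟ^1 = Z^2, Ȟ^2 = 0


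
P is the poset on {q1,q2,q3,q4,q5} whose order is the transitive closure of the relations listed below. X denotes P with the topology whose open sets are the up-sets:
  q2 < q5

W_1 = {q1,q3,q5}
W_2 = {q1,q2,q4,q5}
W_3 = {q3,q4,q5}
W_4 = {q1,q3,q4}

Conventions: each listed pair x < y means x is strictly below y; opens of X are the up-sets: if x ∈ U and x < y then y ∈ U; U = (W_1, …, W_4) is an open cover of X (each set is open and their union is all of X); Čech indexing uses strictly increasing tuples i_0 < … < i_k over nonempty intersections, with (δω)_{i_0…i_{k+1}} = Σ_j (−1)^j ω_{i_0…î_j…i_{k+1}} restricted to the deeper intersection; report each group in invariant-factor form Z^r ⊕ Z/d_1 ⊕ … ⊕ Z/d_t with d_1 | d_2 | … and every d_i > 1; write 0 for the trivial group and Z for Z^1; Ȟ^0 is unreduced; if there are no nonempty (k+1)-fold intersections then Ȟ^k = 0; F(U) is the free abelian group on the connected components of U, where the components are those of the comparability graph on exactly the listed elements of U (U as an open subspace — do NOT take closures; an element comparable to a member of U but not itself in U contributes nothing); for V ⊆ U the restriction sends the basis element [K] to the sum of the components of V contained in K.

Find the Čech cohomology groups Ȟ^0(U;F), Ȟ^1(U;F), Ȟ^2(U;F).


nerve of the cover:
  W12={q1,q5} W13={q3,q5} W14={q1,q3} W23={q4,q5} W24={q1,q4} W34={q3,q4}
  W123={q5} W124={q1} W134={q3} W234={q4}
components per intersection:
  W1: {q1} {q3} {q5}
  W2: {q1} {q2,q5} {q4}
  W3: {q3} {q4} {q5}
  W4: {q1} {q3} {q4}
  W12: {q1} {q5}
  W13: {q3} {q5}
  W14: {q1} {q3}
  W23: {q4} {q5}
  W24: {q1} {q4}
  W34: {q3} {q4}
  W123: {q5}
  W124: {q1}
  W134: {q3}
  W234: {q4}
C dims 12,12,4; δ0: rk 8, SNF 1^8; δ1: rk 4, SNF 1^4
Ȟ^0 = (12 − 8) − 0 = 4, so Ȟ^0 ≅ Z^4
Ȟ^1 = (12 − 4) − 8 = 0, so Ȟ^1 ≅ 0
Ȟ^2 = (4 − 0) − 4 = 0, so Ȟ^2 ≅ 0

Ȟ^0 ≅ Z^4; Ȟ^1 ≅ 0; Ȟ^2 ≅ 0


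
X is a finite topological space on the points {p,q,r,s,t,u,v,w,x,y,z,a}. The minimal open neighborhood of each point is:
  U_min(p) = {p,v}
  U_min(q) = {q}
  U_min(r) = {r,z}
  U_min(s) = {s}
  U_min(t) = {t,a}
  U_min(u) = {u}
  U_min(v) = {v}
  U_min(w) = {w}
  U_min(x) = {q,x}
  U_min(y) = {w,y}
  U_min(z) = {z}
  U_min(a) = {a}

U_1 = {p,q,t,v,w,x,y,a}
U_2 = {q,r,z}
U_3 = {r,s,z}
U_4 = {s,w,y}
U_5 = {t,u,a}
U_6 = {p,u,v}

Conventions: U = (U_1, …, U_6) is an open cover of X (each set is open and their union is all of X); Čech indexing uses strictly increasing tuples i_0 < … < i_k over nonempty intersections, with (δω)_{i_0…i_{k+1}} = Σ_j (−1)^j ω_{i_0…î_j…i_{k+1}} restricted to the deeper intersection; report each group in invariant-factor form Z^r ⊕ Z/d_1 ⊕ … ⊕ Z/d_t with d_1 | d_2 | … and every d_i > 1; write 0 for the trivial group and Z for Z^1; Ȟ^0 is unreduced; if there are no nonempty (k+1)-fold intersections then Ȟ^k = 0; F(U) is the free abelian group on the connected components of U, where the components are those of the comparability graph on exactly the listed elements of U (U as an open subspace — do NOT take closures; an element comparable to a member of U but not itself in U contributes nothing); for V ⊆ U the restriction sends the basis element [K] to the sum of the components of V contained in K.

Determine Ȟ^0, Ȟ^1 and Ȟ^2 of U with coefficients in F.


Ȟ^0(U;F) ≅ Z^7,  Ȟ^1(U;F) ≅ 0,  Ȟ^2(U;F) ≅ 0

nerve of the cover:
  U12={q} U14={w,y} U15={t,a} U16={p,v} U23={r,z} U34={s} U56={u}
components per intersection:
  U1: {p,v} {q,x} {t,a} {w,y}
  U2: {q} {r,z}
  U3: {r,z} {s}
  U4: {s} {w,y}
  U5: {t,a} {u}
  U6: {p,v} {u}
  U12: {q}
  U14: {w,y}
  U15: {t,a}
  U16: {p,v}
  U23: {r,z}
  U34: {s}
  U56: {u}
C dims 14,7; δ0: rk 7, SNF 1^7
Ȟ^0 = (14 − 7) − 0 = 7, so Ȟ^0 ≅ Z^7
Ȟ^1 = (7 − 0) − 7 = 0, so Ȟ^1 ≅ 0
Ȟ^2 = (0 − 0) − 0 = 0, so Ȟ^2 ≅ 0


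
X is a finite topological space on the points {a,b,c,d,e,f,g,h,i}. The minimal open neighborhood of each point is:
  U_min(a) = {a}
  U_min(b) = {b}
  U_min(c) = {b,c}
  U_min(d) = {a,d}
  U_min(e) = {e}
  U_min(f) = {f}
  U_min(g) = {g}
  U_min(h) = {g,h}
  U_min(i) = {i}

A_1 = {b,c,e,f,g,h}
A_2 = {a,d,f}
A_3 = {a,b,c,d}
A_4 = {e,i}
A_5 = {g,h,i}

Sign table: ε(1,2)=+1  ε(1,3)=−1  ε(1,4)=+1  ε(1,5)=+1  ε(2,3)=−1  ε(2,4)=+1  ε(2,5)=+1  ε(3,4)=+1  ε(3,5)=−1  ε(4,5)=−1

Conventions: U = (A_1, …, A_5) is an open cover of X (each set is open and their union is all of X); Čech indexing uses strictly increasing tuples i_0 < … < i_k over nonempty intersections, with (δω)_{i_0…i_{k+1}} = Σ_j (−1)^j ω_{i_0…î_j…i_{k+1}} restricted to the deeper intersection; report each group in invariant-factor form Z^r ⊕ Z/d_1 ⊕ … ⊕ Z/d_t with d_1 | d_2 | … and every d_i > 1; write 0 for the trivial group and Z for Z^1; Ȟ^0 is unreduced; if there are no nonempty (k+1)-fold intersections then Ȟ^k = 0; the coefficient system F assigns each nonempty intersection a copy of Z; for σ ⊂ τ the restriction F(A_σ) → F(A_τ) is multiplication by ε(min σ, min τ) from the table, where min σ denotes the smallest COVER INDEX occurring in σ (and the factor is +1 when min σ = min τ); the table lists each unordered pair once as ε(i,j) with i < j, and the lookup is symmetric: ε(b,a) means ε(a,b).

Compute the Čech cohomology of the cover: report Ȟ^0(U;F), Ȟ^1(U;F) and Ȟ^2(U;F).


nonempty overlaps:
  A12={f} A13={b,c} A14={e} A15={g,h} A23={a,d} A45={i}
C dims 5,6; δ0: rk 5, SNF 1^4·2
degree 0: 5−5−0 = 0 → Ȟ^0 ≅ 0
degree 1: 6−0−5 = 1 plus torsion [2] → Ȟ^1 ≅ Z ⊕ Z/2
degree 2: 0−0−0 = 0 → Ȟ^2 ≅ 0

Ȟ^0 ≅ 0, Ȟ^1 ≅ Z ⊕ Z/2 and Ȟ^2 ≅ 0


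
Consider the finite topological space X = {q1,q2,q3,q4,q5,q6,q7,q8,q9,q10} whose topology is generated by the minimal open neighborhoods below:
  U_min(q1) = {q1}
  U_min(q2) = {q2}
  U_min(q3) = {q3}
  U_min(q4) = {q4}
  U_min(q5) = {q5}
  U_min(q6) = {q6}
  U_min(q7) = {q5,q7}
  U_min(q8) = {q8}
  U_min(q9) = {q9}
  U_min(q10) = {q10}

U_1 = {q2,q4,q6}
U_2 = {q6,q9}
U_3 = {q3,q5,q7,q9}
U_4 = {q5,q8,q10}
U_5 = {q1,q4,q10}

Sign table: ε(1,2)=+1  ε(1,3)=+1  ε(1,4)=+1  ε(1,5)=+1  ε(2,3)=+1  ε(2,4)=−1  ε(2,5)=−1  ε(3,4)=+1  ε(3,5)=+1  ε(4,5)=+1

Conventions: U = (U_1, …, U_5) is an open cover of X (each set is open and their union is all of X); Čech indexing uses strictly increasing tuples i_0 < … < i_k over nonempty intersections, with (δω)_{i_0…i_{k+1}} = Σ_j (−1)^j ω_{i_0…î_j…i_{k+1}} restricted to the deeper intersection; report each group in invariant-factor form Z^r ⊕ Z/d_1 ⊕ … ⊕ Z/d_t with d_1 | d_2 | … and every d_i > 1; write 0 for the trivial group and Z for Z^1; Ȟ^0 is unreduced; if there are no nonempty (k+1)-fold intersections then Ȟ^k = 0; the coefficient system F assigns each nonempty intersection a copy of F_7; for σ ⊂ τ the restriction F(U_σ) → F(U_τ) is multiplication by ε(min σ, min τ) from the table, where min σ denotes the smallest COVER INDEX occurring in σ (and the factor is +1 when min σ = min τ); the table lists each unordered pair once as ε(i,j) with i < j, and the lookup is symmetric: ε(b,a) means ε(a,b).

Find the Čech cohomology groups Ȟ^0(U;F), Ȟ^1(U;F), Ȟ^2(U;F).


Ȟ^0 = Z/7, Ȟ^1 = Z/7, Ȟ^2 = 0

nerve of the cover:
  U12={q6} U15={q4} U23={q9} U34={q5} U45={q10}
C dims 5,5; δ0: rk_F7 4
Ȟ^0 = (5 − 4) − 0 = 1, so Ȟ^0 ≅ Z/7
Ȟ^1 = (5 − 0) − 4 = 1, so Ȟ^1 ≅ Z/7
Ȟ^2 = (0 − 0) − 0 = 0, so Ȟ^2 ≅ 0


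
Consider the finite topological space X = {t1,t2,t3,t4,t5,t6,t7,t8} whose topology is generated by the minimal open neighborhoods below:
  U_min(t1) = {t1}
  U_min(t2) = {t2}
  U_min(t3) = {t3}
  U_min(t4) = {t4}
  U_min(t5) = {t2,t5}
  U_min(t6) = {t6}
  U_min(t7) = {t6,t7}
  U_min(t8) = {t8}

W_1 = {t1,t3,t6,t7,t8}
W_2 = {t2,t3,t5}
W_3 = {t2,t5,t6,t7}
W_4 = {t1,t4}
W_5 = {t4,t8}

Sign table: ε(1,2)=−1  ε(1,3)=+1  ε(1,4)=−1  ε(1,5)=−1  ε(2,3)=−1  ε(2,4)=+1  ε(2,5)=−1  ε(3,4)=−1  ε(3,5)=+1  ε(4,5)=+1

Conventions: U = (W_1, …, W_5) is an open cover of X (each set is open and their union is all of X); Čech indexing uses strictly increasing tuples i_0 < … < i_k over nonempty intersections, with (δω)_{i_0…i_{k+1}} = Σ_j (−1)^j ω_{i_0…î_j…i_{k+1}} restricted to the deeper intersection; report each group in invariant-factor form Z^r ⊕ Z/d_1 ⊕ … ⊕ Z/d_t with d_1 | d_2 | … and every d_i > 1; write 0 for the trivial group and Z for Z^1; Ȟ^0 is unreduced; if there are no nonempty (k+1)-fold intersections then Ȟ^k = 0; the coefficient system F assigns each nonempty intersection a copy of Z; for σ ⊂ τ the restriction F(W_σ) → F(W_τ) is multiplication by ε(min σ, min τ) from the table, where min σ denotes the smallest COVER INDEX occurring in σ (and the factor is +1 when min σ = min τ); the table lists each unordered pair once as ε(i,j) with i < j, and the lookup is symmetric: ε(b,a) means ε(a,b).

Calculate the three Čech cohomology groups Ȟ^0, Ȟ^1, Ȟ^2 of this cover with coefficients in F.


nonempty intersections:
  W12={t3} W13={t6,t7} W14={t1} W15={t8} W23={t2,t5} W45={t4}
C dims 5,6; δ0: rk 4, SNF 1^4
Ȟ^0: (5−4)−0=1 ⇒ Z
Ȟ^1: (6−0)−4=2 ⇒ Z^2
Ȟ^2: (0−0)−0=0 ⇒ 0

Ȟ^0 = Z, Ȟ^1 = Z^2, Ȟ^2 = 0


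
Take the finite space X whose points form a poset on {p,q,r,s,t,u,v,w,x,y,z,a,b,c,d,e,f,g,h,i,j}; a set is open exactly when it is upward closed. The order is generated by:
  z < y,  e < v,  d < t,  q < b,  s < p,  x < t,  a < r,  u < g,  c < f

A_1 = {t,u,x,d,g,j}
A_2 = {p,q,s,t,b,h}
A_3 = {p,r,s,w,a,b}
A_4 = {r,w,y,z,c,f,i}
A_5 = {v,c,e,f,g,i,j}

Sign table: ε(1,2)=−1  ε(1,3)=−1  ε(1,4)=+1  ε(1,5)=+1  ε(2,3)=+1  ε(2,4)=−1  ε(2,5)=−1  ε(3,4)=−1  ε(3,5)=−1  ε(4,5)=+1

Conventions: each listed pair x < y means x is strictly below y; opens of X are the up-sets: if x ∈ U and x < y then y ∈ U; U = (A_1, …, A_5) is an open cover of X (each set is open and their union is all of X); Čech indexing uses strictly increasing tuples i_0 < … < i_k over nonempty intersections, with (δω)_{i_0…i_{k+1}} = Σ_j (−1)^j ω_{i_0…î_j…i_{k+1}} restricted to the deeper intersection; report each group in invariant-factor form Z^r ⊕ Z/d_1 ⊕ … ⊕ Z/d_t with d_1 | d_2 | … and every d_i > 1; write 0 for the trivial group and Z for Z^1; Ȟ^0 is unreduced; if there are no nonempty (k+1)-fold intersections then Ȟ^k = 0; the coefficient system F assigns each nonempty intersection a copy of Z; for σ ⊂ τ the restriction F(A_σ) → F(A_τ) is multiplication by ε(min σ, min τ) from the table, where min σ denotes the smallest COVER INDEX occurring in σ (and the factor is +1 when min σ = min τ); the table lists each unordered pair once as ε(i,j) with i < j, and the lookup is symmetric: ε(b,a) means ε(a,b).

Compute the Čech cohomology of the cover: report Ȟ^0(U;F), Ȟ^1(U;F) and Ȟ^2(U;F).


Ȟ^0 = Z,  Ȟ^1 = Z,  Ȟ^2 = 0

nerve of the cover:
  A12={t} A15={g,j} A23={p,s,b} A34={r,w} A45={c,f,i}
C dims 5,5; δ0: rk 4, SNF 1^4
Ȟ^0 = (5 − 4) − 0 = 1, so Ȟ^0 ≅ Z
Ȟ^1 = (5 − 0) − 4 = 1, so Ȟ^1 ≅ Z
Ȟ^2 = (0 − 0) − 0 = 0, so Ȟ^2 ≅ 0


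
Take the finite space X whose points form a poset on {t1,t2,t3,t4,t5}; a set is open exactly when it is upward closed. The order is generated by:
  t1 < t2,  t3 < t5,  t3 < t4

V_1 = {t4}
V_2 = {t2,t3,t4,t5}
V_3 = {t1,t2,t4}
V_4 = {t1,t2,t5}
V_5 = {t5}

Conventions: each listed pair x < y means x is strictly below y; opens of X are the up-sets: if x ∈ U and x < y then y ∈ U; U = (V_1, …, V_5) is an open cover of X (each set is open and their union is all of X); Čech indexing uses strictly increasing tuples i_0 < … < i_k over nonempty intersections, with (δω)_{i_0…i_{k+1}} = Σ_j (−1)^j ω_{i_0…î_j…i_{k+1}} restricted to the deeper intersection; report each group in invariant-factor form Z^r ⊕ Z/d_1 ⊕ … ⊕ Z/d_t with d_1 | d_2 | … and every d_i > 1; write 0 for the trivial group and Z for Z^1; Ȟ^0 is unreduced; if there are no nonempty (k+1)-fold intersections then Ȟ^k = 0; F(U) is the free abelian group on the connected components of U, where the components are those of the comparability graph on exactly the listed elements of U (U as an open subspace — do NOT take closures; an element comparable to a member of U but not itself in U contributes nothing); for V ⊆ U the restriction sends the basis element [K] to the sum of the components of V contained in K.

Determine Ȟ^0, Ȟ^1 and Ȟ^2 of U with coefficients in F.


Ȟ^0 = Z^2,  Ȟ^1 = 0,  Ȟ^2 = 0

nerve simplices:
  V12={t4} V13={t4} V23={t2,t4} V24={t2,t5} V25={t5} V34={t1,t2} V45={t5}
  V123={t4} V234={t2} V245={t5}
components per intersection:
  V1: {t4}
  V2: {t2} {t3,t4,t5}
  V3: {t1,t2} {t4}
  V4: {t1,t2} {t5}
  V5: {t5}
  V12: {t4}
  V13: {t4}
  V23: {t2} {t4}
  V24: {t2} {t5}
  V25: {t5}
  V34: {t1,t2}
  V45: {t5}
  V123: {t4}
  V234: {t2}
  V245: {t5}
C dims 8,9,3; δ0: rk 6, SNF 1^6; δ1: rk 3, SNF 1^3
degree 0: 8−6−0 = 2 → Ȟ^0 ≅ Z^2
degree 1: 9−3−6 = 0 → Ȟ^1 ≅ 0
degree 2: 3−0−3 = 0 → Ȟ^2 ≅ 0


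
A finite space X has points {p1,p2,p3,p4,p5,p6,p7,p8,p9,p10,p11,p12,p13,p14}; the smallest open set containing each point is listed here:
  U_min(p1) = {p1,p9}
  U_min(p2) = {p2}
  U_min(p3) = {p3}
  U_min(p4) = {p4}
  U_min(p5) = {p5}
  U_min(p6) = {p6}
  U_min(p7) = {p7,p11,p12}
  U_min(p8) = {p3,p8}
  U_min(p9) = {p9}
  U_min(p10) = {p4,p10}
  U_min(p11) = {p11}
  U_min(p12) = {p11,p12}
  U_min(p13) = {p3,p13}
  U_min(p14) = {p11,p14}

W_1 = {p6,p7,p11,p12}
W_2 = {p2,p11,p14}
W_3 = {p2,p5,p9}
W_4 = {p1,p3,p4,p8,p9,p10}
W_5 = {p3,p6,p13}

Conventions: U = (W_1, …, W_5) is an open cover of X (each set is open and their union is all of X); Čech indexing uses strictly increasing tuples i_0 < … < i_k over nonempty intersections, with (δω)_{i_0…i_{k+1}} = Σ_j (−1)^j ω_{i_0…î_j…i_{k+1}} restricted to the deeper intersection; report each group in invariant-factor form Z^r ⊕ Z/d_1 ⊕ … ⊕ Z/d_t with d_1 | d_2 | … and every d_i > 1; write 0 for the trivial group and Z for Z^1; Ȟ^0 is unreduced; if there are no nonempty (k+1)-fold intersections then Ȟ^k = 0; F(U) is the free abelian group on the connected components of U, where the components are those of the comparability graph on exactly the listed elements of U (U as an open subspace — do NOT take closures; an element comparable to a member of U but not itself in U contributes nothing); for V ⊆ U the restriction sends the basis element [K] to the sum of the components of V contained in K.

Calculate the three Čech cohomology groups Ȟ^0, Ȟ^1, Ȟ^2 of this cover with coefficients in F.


cover nerve:
  W12={p11} W15={p6} W23={p2} W34={p9} W45={p3}
components per intersection:
  W1: {p6} {p7,p11,p12}
  W2: {p2} {p11,p14}
  W3: {p2} {p5} {p9}
  W4: {p1,p9} {p3,p8} {p4,p10}
  W5: {p3,p13} {p6}
  W12: {p11}
  W15: {p6}
  W23: {p2}
  W34: {p9}
  W45: {p3}
C dims 12,5; δ0: rk 5, SNF 1^5
Ȟ^0: (12−5)−0=7 ⇒ Z^7
Ȟ^1: (5−0)−5=0 ⇒ 0
Ȟ^2: (0−0)−0=0 ⇒ 0

Ȟ^0 = Z^7, Ȟ^1 = 0, Ȟ^2 = 0


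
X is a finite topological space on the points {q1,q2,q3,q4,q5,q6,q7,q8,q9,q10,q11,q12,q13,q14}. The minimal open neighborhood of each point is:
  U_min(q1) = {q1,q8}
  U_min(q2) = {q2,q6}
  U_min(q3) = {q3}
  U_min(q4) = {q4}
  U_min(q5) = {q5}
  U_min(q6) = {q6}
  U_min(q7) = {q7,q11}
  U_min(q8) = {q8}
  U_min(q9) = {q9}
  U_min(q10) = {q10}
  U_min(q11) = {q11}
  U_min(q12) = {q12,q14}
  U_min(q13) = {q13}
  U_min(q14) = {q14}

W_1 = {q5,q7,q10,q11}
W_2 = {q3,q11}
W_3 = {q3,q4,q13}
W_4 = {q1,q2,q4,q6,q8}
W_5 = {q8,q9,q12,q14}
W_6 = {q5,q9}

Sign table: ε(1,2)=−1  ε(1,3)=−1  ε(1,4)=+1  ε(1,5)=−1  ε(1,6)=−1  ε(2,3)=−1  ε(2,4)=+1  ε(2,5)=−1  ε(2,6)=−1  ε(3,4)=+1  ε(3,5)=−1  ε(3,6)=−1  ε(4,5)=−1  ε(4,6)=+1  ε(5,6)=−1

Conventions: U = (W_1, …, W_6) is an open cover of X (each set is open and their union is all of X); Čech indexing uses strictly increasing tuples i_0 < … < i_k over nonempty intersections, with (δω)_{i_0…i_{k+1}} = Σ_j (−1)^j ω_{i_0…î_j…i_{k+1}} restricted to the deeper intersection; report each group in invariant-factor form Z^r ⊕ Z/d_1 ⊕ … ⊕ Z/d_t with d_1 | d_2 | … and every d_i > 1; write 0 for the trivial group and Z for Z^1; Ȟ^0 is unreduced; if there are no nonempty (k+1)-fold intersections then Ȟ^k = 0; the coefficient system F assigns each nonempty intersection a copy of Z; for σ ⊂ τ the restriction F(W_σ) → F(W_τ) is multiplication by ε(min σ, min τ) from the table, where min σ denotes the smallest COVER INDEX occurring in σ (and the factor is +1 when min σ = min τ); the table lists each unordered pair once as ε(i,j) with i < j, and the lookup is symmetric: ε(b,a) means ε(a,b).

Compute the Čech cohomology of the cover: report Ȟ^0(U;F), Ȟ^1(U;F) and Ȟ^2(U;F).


Ȟ^0 ≅ 0, Ȟ^1 ≅ Z/2 and Ȟ^2 ≅ 0

nonempty intersections:
  W12={q11} W16={q5} W23={q3} W34={q4} W45={q8} W56={q9}
C dims 6,6; δ0: rk 6, SNF 1^5·2
Ȟ^0: (6−6)−0=0 ⇒ 0
Ȟ^1: (6−0)−6=0 plus torsion [2] ⇒ Z/2
Ȟ^2: (0−0)−0=0 ⇒ 0


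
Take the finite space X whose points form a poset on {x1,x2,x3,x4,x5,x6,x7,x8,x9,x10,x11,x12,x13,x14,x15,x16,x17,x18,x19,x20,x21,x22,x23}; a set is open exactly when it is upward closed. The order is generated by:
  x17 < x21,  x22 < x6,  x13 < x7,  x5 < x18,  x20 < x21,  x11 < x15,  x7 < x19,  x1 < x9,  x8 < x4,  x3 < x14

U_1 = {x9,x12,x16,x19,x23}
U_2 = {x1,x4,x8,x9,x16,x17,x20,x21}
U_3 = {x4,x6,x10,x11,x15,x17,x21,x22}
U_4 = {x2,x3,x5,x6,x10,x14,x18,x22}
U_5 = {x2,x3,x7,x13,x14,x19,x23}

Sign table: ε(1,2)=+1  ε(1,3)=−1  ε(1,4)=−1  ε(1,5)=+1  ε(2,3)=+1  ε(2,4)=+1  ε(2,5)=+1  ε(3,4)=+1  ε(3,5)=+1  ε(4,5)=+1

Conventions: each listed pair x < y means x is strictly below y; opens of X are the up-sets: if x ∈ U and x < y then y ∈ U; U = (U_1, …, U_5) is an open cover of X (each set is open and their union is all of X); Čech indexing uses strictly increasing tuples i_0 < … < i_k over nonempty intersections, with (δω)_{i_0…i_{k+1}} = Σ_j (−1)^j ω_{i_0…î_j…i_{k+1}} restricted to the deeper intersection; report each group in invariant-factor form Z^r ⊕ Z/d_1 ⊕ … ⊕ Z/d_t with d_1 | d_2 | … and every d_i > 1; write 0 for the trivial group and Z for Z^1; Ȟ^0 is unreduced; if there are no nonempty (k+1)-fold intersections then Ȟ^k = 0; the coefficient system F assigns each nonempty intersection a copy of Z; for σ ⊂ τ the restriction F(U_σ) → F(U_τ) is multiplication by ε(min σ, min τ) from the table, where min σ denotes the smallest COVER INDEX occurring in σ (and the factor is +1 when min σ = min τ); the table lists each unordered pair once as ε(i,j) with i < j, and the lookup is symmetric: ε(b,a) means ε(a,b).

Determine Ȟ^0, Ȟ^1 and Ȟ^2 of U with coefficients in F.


Ȟ^0(U;F) ≅ Z, Ȟ^1(U;F) ≅ Z, Ȟ^2(U;F) ≅ 0

nerve simplices:
  U12={x9,x16} U15={x19,x23} U23={x4,x17,x21} U34={x6,x10,x22} U45={x2,x3,x14}
C dims 5,5; δ0: rk 4, SNF 1^4
degree 0: 5−4−0 = 1 → Ȟ^0 ≅ Z
degree 1: 5−0−4 = 1 → Ȟ^1 ≅ Z
degree 2: 0−0−0 = 0 → Ȟ^2 ≅ 0


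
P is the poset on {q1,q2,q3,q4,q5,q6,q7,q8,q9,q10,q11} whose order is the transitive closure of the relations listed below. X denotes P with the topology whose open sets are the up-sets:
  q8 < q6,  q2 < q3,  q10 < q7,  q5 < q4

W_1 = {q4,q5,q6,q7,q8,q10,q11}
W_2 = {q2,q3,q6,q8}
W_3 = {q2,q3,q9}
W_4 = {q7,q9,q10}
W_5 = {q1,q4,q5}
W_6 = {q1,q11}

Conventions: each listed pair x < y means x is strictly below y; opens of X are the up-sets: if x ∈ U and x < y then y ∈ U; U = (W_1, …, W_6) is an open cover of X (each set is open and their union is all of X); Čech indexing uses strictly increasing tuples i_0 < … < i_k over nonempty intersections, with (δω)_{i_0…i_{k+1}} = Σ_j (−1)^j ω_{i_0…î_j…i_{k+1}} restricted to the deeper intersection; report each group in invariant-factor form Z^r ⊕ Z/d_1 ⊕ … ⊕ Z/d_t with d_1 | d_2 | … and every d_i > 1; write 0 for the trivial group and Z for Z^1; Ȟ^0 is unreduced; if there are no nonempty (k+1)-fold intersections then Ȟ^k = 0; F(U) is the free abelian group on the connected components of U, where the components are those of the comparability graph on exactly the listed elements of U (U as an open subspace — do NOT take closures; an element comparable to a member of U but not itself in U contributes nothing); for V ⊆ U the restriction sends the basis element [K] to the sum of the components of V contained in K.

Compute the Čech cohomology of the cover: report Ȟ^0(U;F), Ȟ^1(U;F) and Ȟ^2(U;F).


Ȟ^0 ≅ Z^7, Ȟ^1 ≅ 0 and Ȟ^2 ≅ 0

nonempty intersections:
  W12={q6,q8} W14={q7,q10} W15={q4,q5} W16={q11} W23={q2,q3} W34={q9} W56={q1}
components per intersection:
  W1: {q4,q5} {q6,q8} {q7,q10} {q11}
  W2: {q2,q3} {q6,q8}
  W3: {q2,q3} {q9}
  W4: {q7,q10} {q9}
  W5: {q1} {q4,q5}
  W6: {q1} {q11}
  W12: {q6,q8}
  W14: {q7,q10}
  W15: {q4,q5}
  W16: {q11}
  W23: {q2,q3}
  W34: {q9}
  W56: {q1}
C dims 14,7; δ0: rk 7, SNF 1^7
Ȟ^0: (14−7)−0=7 ⇒ Z^7
Ȟ^1: (7−0)−7=0 ⇒ 0
Ȟ^2: (0−0)−0=0 ⇒ 0


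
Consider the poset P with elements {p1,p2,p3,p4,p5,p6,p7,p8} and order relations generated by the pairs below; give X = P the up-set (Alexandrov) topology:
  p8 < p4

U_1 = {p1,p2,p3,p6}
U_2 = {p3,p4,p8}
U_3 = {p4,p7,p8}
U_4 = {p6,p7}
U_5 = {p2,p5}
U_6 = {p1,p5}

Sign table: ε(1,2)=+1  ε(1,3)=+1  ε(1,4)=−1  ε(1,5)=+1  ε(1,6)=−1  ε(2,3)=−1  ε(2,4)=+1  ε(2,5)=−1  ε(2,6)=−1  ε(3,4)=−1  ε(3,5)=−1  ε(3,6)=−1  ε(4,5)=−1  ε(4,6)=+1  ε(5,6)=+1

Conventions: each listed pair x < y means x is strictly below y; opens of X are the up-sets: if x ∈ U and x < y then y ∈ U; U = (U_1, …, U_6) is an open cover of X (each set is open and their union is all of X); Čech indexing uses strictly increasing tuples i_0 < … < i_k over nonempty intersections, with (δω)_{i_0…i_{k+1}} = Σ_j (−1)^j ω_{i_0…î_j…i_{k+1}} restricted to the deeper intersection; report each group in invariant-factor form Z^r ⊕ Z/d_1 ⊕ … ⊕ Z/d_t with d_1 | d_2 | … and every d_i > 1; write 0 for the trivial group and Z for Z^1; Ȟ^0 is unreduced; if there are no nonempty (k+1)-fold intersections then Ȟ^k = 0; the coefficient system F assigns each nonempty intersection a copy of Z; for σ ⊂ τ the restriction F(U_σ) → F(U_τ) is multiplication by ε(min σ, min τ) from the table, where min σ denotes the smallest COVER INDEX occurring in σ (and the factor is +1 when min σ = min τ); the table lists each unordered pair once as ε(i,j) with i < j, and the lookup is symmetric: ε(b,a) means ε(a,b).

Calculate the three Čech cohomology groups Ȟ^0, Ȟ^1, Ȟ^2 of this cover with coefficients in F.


intersection data:
  U12={p3} U14={p6} U15={p2} U16={p1} U23={p4,p8} U34={p7} U56={p5}
C dims 6,7; δ0: rk 6, SNF 1^5·2
Ȟ^0 = (6 − 6) − 0 = 0, so Ȟ^0 ≅ 0
Ȟ^1 = (7 − 0) − 6 = 1 plus torsion [2], so Ȟ^1 ≅ Z ⊕ Z/2
Ȟ^2 = (0 − 0) − 0 = 0, so Ȟ^2 ≅ 0

Ȟ^0 ≅ 0, Ȟ^1 ≅ Z ⊕ Z/2 and Ȟ^2 ≅ 0


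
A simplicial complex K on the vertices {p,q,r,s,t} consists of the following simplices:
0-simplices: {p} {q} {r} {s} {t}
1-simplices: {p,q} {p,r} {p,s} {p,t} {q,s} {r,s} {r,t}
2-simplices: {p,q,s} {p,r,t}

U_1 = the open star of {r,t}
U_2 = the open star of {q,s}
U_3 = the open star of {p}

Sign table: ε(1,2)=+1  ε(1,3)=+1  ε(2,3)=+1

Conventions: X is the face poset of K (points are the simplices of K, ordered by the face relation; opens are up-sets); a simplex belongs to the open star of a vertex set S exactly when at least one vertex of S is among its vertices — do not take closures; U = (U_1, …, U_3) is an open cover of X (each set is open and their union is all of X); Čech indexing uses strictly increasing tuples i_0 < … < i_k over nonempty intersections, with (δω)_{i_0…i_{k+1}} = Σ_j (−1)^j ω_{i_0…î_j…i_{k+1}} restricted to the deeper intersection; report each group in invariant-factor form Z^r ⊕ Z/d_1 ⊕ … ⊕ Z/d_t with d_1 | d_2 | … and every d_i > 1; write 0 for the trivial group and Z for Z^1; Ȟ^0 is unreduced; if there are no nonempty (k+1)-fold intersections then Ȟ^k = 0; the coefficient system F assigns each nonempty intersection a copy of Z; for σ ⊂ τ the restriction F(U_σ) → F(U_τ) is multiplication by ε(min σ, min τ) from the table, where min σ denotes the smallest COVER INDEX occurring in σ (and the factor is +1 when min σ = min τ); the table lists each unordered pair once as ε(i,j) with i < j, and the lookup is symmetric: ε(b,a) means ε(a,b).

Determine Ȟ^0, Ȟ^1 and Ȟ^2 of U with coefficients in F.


Ȟ^0 ≅ Z, Ȟ^1 ≅ Z and Ȟ^2 ≅ 0

intersection data:
  U1={{r},{t},{p,r},{p,t},{r,s},{r,t},{p,r,t}} U2={{q},{s},{p,q},{p,s},{q,s},{r,s},{p,q,s}} U3={{p},{p,q},{p,r},{p,s},{p,t},{p,q,s},{p,r,t}}
  U12={{r,s}} U13={{p,r},{p,t},{p,r,t}} U23={{p,q},{p,s},{p,q,s}}
C dims 3,3; δ0: rk 2, SNF 1^2
Ȟ^0 = (3 − 2) − 0 = 1, so Ȟ^0 ≅ Z
Ȟ^1 = (3 − 0) − 2 = 1, so Ȟ^1 ≅ Z
Ȟ^2 = (0 − 0) − 0 = 0, so Ȟ^2 ≅ 0


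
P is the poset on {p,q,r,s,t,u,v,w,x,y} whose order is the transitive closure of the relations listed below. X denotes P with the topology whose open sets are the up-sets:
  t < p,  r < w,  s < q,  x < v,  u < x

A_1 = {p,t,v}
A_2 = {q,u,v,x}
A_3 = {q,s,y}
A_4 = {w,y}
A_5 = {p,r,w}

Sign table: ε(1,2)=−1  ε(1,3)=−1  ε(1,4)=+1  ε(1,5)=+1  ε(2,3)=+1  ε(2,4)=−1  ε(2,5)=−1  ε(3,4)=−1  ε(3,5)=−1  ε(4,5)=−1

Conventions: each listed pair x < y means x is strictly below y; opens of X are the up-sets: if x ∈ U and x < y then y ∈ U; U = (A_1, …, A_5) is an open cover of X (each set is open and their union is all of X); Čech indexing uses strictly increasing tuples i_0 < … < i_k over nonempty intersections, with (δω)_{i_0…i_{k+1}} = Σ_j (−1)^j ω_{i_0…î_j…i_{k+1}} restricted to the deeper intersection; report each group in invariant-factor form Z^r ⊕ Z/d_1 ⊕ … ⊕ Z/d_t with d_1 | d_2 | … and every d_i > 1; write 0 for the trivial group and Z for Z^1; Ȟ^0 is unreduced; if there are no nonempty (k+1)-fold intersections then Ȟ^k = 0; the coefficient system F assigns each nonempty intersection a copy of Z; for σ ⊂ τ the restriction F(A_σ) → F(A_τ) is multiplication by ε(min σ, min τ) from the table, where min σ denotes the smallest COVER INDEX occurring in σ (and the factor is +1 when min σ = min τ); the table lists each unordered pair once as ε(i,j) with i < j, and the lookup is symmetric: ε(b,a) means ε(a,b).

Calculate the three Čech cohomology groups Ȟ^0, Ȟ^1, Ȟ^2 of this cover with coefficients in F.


Ȟ^0 ≅ 0, Ȟ^1 ≅ Z/2 and Ȟ^2 ≅ 0

intersection data:
  A12={v} A15={p} A23={q} A34={y} A45={w}
C dims 5,5; δ0: rk 5, SNF 1^4·2
Ȟ^0 = (5 − 5) − 0 = 0, so Ȟ^0 ≅ 0
Ȟ^1 = (5 − 0) − 5 = 0 plus torsion [2], so Ȟ^1 ≅ Z/2
Ȟ^2 = (0 − 0) − 0 = 0, so Ȟ^2 ≅ 0


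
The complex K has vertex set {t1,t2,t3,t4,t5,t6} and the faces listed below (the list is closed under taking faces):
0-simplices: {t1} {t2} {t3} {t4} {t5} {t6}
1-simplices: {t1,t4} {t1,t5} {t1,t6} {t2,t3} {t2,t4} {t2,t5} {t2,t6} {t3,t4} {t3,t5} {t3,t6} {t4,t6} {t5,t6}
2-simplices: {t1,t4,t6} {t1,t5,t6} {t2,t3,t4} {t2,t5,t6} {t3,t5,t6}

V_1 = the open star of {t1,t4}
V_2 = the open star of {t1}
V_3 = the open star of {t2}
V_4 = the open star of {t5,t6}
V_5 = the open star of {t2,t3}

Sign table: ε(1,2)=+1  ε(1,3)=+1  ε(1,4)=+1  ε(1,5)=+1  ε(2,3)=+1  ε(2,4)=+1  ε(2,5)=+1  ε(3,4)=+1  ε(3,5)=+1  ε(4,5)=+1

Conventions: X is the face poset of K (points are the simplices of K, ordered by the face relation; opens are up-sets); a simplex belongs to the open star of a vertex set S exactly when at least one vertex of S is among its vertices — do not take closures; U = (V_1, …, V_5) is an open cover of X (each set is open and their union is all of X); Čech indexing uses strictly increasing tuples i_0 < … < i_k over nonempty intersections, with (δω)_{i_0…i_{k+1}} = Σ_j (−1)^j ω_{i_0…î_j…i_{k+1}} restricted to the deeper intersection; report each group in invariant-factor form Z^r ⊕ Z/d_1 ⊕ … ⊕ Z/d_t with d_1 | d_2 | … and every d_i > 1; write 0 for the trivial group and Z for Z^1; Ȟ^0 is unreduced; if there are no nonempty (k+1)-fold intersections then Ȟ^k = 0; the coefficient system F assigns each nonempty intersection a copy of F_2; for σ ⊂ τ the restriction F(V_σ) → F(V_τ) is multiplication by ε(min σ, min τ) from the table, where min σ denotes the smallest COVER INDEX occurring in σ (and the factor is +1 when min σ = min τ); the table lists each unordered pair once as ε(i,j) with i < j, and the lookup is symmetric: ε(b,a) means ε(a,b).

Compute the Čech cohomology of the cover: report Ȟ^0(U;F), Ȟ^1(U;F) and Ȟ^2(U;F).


nonempty intersections:
  V1={{t1},{t4},{t1,t4},{t1,t5},{t1,t6},{t2,t4},{t3,t4},{t4,t6},{t1,t4,t6},{t1,t5,t6},{t2,t3,t4}} V2={{t1},{t1,t4},{t1,t5},{t1,t6},{t1,t4,t6},{t1,t5,t6}} V3={{t2},{t2,t3},{t2,t4},{t2,t5},{t2,t6},{t2,t3,t4},{t2,t5,t6}} V4={{t5},{t6},{t1,t5},{t1,t6},{t2,t5},{t2,t6},{t3,t5},{t3,t6},{t4,t6},{t5,t6},{t1,t4,t6},{t1,t5,t6},{t2,t5,t6},{t3,t5,t6}} V5={{t2},{t3},{t2,t3},{t2,t4},{t2,t5},{t2,t6},{t3,t4},{t3,t5},{t3,t6},{t2,t3,t4},{t2,t5,t6},{t3,t5,t6}}
  V12={{t1},{t1,t4},{t1,t5},{t1,t6},{t1,t4,t6},{t1,t5,t6}} V13={{t2,t4},{t2,t3,t4}} V14={{t1,t5},{t1,t6},{t4,t6},{t1,t4,t6},{t1,t5,t6}} V15={{t2,t4},{t3,t4},{t2,t3,t4}} V24={{t1,t5},{t1,t6},{t1,t4,t6},{t1,t5,t6}} V34={{t2,t5},{t2,t6},{t2,t5,t6}} V35={{t2},{t2,t3},{t2,t4},{t2,t5},{t2,t6},{t2,t3,t4},{t2,t5,t6}} V45={{t2,t5},{t2,t6},{t3,t5},{t3,t6},{t2,t5,t6},{t3,t5,t6}}
  V124={{t1,t5},{t1,t6},{t1,t4,t6},{t1,t5,t6}} V135={{t2,t4},{t2,t3,t4}} V345={{t2,t5},{t2,t6},{t2,t5,t6}}
C dims 5,8,3; δ0: rk_F2 4; δ1: rk_F2 3
Ȟ^0: (5−4)−0=1 ⇒ Z/2
Ȟ^1: (8−3)−4=1 ⇒ Z/2
Ȟ^2: (3−0)−3=0 ⇒ 0

Ȟ^0 ≅ Z/2, Ȟ^1 ≅ Z/2 and Ȟ^2 ≅ 0


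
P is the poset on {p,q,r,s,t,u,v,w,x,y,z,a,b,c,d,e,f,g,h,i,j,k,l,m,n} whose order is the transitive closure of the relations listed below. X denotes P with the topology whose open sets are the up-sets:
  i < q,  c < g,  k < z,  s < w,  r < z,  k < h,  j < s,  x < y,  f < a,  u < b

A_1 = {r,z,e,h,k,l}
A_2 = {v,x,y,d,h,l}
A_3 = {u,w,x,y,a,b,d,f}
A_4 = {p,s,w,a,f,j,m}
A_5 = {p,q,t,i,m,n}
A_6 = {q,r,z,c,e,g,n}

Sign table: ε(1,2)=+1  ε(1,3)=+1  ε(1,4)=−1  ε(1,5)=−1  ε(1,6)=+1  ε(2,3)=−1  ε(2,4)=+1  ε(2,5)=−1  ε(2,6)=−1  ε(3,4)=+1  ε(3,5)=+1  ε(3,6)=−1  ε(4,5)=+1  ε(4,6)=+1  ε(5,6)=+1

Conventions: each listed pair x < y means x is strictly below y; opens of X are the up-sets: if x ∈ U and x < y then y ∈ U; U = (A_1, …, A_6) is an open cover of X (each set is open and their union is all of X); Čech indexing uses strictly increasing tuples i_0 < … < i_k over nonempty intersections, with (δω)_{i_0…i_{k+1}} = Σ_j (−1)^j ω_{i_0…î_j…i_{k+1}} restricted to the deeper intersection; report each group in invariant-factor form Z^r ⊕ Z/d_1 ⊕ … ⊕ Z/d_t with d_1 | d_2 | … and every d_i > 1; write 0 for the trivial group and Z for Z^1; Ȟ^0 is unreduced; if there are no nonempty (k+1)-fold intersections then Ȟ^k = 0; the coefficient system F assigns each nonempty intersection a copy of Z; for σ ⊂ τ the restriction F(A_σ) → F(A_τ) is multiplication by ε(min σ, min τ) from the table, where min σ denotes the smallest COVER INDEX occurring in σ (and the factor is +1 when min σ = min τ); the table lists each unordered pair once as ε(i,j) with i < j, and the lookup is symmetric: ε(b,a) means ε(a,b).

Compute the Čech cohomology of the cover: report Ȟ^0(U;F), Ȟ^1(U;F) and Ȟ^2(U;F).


Ȟ^0(U;F) ≅ 0; Ȟ^1(U;F) ≅ Z/2; Ȟ^2(U;F) ≅ 0

nerve of the cover:
  A12={h,l} A16={r,z,e} A23={x,y,d} A34={w,a,f} A45={p,m} A56={q,n}
C dims 6,6; δ0: rk 6, SNF 1^5·2
Ȟ^0 = (6 − 6) − 0 = 0, so Ȟ^0 ≅ 0
Ȟ^1 = (6 − 0) − 6 = 0 plus torsion [2], so Ȟ^1 ≅ Z/2
Ȟ^2 = (0 − 0) − 0 = 0, so Ȟ^2 ≅ 0


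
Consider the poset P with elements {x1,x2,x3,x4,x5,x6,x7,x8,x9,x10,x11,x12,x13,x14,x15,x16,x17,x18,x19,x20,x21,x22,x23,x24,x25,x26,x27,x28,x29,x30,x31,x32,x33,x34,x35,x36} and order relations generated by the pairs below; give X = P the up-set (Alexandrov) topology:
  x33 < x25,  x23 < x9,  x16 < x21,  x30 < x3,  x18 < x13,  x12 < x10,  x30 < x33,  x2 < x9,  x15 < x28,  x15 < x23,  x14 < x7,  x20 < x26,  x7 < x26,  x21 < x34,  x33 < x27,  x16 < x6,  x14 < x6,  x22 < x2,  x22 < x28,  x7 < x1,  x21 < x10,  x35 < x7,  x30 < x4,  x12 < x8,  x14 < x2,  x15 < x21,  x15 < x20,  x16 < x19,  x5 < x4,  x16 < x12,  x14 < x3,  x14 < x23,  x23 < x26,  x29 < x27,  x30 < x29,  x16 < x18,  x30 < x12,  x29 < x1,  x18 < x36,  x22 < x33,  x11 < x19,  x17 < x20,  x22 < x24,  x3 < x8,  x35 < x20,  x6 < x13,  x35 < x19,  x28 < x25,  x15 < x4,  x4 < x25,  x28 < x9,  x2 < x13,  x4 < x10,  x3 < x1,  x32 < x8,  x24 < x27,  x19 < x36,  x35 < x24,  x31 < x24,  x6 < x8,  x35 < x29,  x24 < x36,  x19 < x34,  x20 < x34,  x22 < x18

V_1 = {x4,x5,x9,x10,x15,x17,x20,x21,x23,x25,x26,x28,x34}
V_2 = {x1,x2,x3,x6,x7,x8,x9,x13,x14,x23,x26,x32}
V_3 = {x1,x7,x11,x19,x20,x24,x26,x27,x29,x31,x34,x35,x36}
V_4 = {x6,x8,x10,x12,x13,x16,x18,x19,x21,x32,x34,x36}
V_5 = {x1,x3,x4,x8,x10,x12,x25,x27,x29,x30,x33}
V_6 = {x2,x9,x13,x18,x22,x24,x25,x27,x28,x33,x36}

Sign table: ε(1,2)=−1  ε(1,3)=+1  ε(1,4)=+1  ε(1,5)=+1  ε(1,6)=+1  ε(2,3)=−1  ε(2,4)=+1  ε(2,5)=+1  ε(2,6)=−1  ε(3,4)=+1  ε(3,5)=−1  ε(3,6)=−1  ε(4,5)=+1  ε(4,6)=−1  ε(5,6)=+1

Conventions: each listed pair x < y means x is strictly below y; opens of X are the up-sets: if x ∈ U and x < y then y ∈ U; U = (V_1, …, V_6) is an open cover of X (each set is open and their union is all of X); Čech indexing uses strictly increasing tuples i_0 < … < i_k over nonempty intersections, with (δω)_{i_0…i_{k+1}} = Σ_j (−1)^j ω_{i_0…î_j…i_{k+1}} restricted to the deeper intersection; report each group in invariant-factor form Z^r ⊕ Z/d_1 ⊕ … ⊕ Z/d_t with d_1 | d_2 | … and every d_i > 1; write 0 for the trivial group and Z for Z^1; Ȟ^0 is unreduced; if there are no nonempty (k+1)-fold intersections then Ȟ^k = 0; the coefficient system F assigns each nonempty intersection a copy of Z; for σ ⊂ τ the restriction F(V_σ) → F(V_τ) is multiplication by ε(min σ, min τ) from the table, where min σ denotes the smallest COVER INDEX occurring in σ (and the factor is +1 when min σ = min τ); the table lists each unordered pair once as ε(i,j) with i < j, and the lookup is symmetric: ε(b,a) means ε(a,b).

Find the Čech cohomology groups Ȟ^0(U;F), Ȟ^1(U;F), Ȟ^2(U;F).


Ȟ^0 = 0, Ȟ^1 = Z/2, Ȟ^2 = Z

cover nerve:
  V12={x9,x23,x26} V13={x20,x26,x34} V14={x10,x21,x34} V15={x4,x10,x25} V16={x9,x25,x28} V23={x1,x7,x26} V24={x6,x8,x13,x32} V25={x1,x3,x8} V26={x2,x9,x13} V34={x19,x34,x36} V35={x1,x27,x29} V36={x24,x27,x36} V45={x8,x10,x12} V46={x13,x18,x36} V56={x25,x27,x33}
  V123={x26} V126={x9} V134={x34} V145={x10} V156={x25} V235={x1} V245={x8} V246={x13} V346={x36} V356={x27}
C dims 6,15,10; δ0: rk 6, SNF 1^5·2; δ1: rk 9, SNF 1^9
Ȟ^0: (6−6)−0=0 ⇒ 0
Ȟ^1: (15−9)−6=0 plus torsion [2] ⇒ Z/2
Ȟ^2: (10−0)−9=1 ⇒ Z


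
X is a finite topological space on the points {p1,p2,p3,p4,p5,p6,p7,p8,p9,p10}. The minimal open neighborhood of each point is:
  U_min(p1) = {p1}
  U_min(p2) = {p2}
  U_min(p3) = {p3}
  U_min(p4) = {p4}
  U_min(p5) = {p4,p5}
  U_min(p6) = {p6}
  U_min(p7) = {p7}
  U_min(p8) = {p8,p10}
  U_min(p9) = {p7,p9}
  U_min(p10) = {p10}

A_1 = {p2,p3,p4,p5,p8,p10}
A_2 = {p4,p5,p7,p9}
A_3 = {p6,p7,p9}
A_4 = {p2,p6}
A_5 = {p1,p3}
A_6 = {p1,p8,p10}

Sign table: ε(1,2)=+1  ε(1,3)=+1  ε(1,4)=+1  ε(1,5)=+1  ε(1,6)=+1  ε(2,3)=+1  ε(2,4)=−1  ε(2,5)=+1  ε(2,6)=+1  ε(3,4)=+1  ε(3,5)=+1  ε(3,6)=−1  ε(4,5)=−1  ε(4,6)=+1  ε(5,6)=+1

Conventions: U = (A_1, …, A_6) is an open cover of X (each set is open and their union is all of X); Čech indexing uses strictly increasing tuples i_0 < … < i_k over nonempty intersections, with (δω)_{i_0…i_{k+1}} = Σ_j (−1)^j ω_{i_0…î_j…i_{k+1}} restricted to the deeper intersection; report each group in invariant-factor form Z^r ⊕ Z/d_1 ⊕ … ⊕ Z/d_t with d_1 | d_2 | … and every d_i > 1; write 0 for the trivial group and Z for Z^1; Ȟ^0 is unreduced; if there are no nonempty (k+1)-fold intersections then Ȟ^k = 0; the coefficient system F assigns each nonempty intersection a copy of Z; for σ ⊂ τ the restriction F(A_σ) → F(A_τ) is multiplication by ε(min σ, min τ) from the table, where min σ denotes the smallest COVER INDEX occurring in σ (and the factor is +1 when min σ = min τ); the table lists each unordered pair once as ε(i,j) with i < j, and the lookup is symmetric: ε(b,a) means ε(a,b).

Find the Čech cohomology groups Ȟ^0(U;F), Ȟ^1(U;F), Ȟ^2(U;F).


Ȟ^0 = Z; Ȟ^1 = Z^2; Ȟ^2 = 0

nerve simplices:
  A12={p4,p5} A14={p2} A15={p3} A16={p8,p10} A23={p7,p9} A34={p6} A56={p1}
C dims 6,7; δ0: rk 5, SNF 1^5
degree 0: 6−5−0 = 1 → Ȟ^0 ≅ Z
degree 1: 7−0−5 = 2 → Ȟ^1 ≅ Z^2
degree 2: 0−0−0 = 0 → Ȟ^2 ≅ 0


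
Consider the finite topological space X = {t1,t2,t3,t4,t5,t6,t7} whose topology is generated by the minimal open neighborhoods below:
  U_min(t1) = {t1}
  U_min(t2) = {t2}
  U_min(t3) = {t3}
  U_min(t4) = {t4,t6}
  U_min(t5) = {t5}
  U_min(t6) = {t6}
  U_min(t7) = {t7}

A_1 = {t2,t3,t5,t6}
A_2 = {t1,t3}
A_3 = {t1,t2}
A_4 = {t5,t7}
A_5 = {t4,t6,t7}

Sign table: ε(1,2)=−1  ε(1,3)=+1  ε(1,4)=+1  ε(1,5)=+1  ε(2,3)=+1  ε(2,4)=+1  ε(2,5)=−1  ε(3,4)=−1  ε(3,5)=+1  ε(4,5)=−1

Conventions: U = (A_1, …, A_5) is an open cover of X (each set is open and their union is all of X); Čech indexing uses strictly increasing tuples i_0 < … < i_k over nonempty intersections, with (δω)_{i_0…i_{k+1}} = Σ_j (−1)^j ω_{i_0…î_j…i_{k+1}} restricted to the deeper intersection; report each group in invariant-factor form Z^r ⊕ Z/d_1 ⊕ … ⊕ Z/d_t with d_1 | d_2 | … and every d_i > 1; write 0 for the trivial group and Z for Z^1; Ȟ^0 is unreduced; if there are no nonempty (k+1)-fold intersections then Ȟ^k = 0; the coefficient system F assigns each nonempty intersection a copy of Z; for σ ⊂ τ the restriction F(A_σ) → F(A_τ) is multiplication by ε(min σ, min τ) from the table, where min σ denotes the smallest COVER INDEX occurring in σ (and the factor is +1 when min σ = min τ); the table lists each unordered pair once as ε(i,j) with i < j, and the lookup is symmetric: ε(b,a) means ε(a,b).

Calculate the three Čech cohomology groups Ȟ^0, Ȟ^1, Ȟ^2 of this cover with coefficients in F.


cover nerve:
  A12={t3} A13={t2} A14={t5} A15={t6} A23={t1} A45={t7}
C dims 5,6; δ0: rk 5, SNF 1^4·2
Ȟ^0: (5−5)−0=0 ⇒ 0
Ȟ^1: (6−0)−5=1 plus torsion [2] ⇒ Z ⊕ Z/2
Ȟ^2: (0−0)−0=0 ⇒ 0

Ȟ^0 = 0, Ȟ^1 = Z ⊕ Z/2 and Ȟ^2 = 0
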